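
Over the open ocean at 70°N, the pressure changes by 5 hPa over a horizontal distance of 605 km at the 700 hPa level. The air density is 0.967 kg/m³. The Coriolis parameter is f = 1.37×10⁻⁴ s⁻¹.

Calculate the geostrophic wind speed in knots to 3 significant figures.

Pressure gradient: |∂P/∂n| = 500 Pa / 605000 m = 8.26×10⁻⁴ Pa/m
Geostrophic balance (pressure-gradient force = Coriolis force):
V_g = (1/(fρ)) |∂P/∂n| = 8.26×10⁻⁴ / (1.37×10⁻⁴ × 0.967) = 6.24 m/s
Converting: 6.24 m/s × 1.944 = 12.1 knots

12.1 knots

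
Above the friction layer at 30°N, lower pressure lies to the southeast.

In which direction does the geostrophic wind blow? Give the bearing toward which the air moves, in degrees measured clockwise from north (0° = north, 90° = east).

225°

The pressure-gradient force points toward the southeast (bearing 135°).
Geostrophic balance: in the Northern Hemisphere the Coriolis force deflects motion to the right, so the geostrophic wind blows 90° to the right of the pressure-gradient force (low pressure on the left).
Rotating 135° by 90° clockwise gives 225° — the wind blows toward the southwest.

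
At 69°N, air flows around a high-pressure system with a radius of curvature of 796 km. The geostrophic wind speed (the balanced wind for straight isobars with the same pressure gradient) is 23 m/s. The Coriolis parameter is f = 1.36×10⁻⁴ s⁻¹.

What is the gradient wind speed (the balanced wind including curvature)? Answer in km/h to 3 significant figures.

119 km/h

Around a high, pressure-gradient force acts outward with centrifugal, so Coriolis balances both:
fV = (1/ρ)|∂P/∂n| + V²/R  →  V² − fR·V + fR·V_g = 0
With fR = 1.36×10⁻⁴ × 796×10³ m = 108 m/s:
V = [fR − √((fR)² − 4 fR V_g)]/2 = [108 − √(108² − 4×108×23)]/2 = 33.2 m/s
Supergeostrophic (V > V_g = 23 m/s), as expected around a high.
Converting: 33.2 m/s × 3.6 = 119 km/h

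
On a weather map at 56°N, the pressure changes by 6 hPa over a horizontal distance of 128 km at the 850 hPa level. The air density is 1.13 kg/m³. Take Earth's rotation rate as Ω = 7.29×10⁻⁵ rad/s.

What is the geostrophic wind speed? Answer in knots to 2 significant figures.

Coriolis parameter at 56°N:
f = 2Ω sin φ = 2 × 7.29×10⁻⁵ × sin 56° = 1.21×10⁻⁴ s⁻¹
Pressure gradient: |∂P/∂n| = 600 Pa / 128000 m = 4.69×10⁻³ Pa/m
Geostrophic balance (pressure-gradient force = Coriolis force):
V_g = (1/(fρ)) |∂P/∂n| = 4.69×10⁻³ / (1.21×10⁻⁴ × 1.13) = 34.3 m/s
Converting: 34.3 m/s × 1.944 = 67 knots

67 knots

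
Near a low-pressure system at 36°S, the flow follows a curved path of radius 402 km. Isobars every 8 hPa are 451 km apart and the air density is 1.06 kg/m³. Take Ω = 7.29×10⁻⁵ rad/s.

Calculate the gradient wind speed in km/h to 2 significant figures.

50 km/h

Coriolis parameter at 36°S:
f = 2Ω sin φ = 2 × 7.29×10⁻⁵ × sin 36° = 8.57×10⁻⁵ s⁻¹
Pressure gradient: |∂P/∂n| = 800 Pa / 451000 m = 1.77×10⁻³ Pa/m
Geostrophic speed: V_g = |∂P/∂n|/(fρ) = 1.77×10⁻³/(8.57×10⁻⁵ × 1.06) = 19.5 m/s
Around a low, centrifugal force acts outward with Coriolis, so pressure-gradient force balances both:
(1/ρ)|∂P/∂n| = fV + V²/R  →  V² + fR·V − fR·V_g = 0
With fR = 8.57×10⁻⁵ × 402×10³ m = 34.5 m/s:
V = [−fR + √((fR)² + 4 fR V_g)]/2 = [−34.5 + √(34.5² + 4×34.5×19.5)]/2 = 13.9 m/s
Subgeostrophic (V < V_g = 19.5 m/s), as expected around a low.
Converting: 13.9 m/s × 3.6 = 50 km/h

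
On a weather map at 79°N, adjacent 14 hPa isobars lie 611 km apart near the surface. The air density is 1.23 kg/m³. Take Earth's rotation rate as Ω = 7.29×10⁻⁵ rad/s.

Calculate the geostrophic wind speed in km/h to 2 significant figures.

Coriolis parameter at 79°N:
f = 2Ω sin φ = 2 × 7.29×10⁻⁵ × sin 79° = 1.43×10⁻⁴ s⁻¹
Pressure gradient: |∂P/∂n| = 1400 Pa / 611000 m = 2.29×10⁻³ Pa/m
Geostrophic balance (pressure-gradient force = Coriolis force):
V_g = (1/(fρ)) |∂P/∂n| = 2.29×10⁻³ / (1.43×10⁻⁴ × 1.23) = 13.0 m/s
Converting: 13.0 m/s × 3.6 = 47 km/h

47 km/h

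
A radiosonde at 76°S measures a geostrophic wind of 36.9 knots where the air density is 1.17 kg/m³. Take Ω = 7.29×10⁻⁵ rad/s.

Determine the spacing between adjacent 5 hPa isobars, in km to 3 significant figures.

159 km

Coriolis parameter at 76°S:
f = 2Ω sin φ = 2 × 7.29×10⁻⁵ × sin 76° = 1.41×10⁻⁴ s⁻¹
Wind speed in SI: 36.9 knots = 19.0 m/s
Geostrophic balance rearranged: |∂P/∂n| = f ρ V_g
|∂P/∂n| = 1.41×10⁻⁴ × 1.17 × 19.0 = 3.14×10⁻³ Pa/m
Isobar spacing: Δn = ΔP/|∂P/∂n| = 500 Pa / 3.14×10⁻³ Pa/m = 159132 m ≈ 159 km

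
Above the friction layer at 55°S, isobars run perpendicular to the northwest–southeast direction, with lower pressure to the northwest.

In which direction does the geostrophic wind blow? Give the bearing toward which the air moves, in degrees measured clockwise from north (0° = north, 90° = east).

The pressure-gradient force points toward the northwest (bearing 315°).
Geostrophic balance: in the Southern Hemisphere the Coriolis force deflects motion to the left, so the geostrophic wind blows 90° to the left of the pressure-gradient force (low pressure on the right).
Rotating 315° by 90° counterclockwise gives 225° — the wind blows toward the southwest.

225°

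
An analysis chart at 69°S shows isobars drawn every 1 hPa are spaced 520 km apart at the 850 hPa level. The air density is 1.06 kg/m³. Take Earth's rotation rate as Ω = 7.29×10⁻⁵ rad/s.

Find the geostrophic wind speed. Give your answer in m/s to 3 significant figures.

1.33 m/s

Coriolis parameter at 69°S:
f = 2Ω sin φ = 2 × 7.29×10⁻⁵ × sin 69° = 1.36×10⁻⁴ s⁻¹
Pressure gradient: |∂P/∂n| = 100 Pa / 520000 m = 1.92×10⁻⁴ Pa/m
Geostrophic balance (pressure-gradient force = Coriolis force):
V_g = (1/(fρ)) |∂P/∂n| = 1.92×10⁻⁴ / (1.36×10⁻⁴ × 1.06) = 1.33 m/s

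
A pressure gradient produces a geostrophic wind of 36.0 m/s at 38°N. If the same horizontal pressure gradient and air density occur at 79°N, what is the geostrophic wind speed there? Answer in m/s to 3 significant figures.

With the same pressure gradient and density, V_g ∝ 1/f ∝ 1/sin φ.
V₂ = V₁ · sin φ₁ / sin φ₂ = 36.0 × sin 38° / sin 79°
V₂ = 36.0 × 0.6157/0.9816 = 22.6 m/s

22.6 m/s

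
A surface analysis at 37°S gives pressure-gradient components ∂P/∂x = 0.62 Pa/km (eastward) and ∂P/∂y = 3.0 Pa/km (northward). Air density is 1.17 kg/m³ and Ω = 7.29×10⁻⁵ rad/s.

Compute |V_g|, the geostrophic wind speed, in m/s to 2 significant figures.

30 m/s

Coriolis parameter at 37°S:
f = 2Ω sin φ = 2 × 7.29×10⁻⁵ × sin 37° = 8.77×10⁻⁵ s⁻¹
In the Southern Hemisphere f is negative: f = −8.77×10⁻⁵ s⁻¹.
Component geostrophic relations (x east, y north):
u_g = −(1/(fρ)) ∂P/∂y,  v_g = (1/(fρ)) ∂P/∂x
u_g = −(3.0×10⁻³)/(−8.77×10⁻⁵ × 1.17) = 29.2 m/s;  v_g = (0.62×10⁻³)/(−8.77×10⁻⁵ × 1.17) = −6.04 m/s
|V_g| = √(u_g² + v_g²) = 29.8 m/s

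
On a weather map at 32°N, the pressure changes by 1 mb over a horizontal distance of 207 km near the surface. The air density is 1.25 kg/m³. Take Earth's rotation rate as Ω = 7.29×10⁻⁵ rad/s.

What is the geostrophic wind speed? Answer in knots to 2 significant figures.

Coriolis parameter at 32°N:
f = 2Ω sin φ = 2 × 7.29×10⁻⁵ × sin 32° = 7.73×10⁻⁵ s⁻¹
Pressure gradient: |∂P/∂n| = 100 Pa / 207000 m = 4.83×10⁻⁴ Pa/m
Geostrophic balance (pressure-gradient force = Coriolis force):
V_g = (1/(fρ)) |∂P/∂n| = 4.83×10⁻⁴ / (7.73×10⁻⁵ × 1.25) = 5.00 m/s
Converting: 5.00 m/s × 1.944 = 9.7 knots

9.7 knots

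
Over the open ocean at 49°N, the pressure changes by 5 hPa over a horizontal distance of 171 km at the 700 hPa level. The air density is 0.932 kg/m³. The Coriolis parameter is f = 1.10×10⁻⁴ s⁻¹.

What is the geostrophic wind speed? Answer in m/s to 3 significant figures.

Pressure gradient: |∂P/∂n| = 500 Pa / 171000 m = 2.92×10⁻³ Pa/m
Geostrophic balance (pressure-gradient force = Coriolis force):
V_g = (1/(fρ)) |∂P/∂n| = 2.92×10⁻³ / (1.10×10⁻⁴ × 0.932) = 28.5 m/s

28.5 m/s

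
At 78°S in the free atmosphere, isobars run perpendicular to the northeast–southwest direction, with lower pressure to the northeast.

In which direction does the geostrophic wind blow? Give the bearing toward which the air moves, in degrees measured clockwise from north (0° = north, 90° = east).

The pressure-gradient force points toward the northeast (bearing 045°).
Geostrophic balance: in the Southern Hemisphere the Coriolis force deflects motion to the left, so the geostrophic wind blows 90° to the left of the pressure-gradient force (low pressure on the right).
Rotating 045° by 90° counterclockwise gives 315° — the wind blows toward the northwest.

315°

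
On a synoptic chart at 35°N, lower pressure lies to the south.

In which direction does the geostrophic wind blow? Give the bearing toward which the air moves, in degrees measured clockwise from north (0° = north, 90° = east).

270°

The pressure-gradient force points toward the south (bearing 180°).
Geostrophic balance: in the Northern Hemisphere the Coriolis force deflects motion to the right, so the geostrophic wind blows 90° to the right of the pressure-gradient force (low pressure on the left).
Rotating 180° by 90° clockwise gives 270° — the wind blows toward the west.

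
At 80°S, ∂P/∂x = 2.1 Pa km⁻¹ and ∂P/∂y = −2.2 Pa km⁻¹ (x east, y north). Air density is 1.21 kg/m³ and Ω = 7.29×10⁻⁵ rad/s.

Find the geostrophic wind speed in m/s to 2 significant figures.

18 m/s

Coriolis parameter at 80°S:
f = 2Ω sin φ = 2 × 7.29×10⁻⁵ × sin 80° = 1.44×10⁻⁴ s⁻¹
In the Southern Hemisphere f is negative: f = −1.44×10⁻⁴ s⁻¹.
Component geostrophic relations (x east, y north):
u_g = −(1/(fρ)) ∂P/∂y,  v_g = (1/(fρ)) ∂P/∂x
u_g = −(−2.2×10⁻³)/(−1.44×10⁻⁴ × 1.21) = −12.7 m/s;  v_g = (2.1×10⁻³)/(−1.44×10⁻⁴ × 1.21) = −12.1 m/s
|V_g| = √(u_g² + v_g²) = 17.5 m/s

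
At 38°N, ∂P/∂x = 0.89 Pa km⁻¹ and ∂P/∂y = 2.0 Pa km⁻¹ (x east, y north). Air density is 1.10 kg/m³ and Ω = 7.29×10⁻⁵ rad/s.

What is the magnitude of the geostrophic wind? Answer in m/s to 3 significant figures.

Coriolis parameter at 38°N:
f = 2Ω sin φ = 2 × 7.29×10⁻⁵ × sin 38° = 8.98×10⁻⁵ s⁻¹
Component geostrophic relations (x east, y north):
u_g = −(1/(fρ)) ∂P/∂y,  v_g = (1/(fρ)) ∂P/∂x
u_g = −(2.0×10⁻³)/(8.98×10⁻⁵ × 1.10) = −20.3 m/s;  v_g = (0.89×10⁻³)/(8.98×10⁻⁵ × 1.10) = 9.01 m/s
|V_g| = √(u_g² + v_g²) = 22.2 m/s

22.2 m/s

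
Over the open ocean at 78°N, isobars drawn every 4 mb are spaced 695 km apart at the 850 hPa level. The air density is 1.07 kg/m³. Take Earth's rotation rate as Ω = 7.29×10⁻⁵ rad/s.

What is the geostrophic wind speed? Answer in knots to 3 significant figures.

Coriolis parameter at 78°N:
f = 2Ω sin φ = 2 × 7.29×10⁻⁵ × sin 78° = 1.43×10⁻⁴ s⁻¹
Pressure gradient: |∂P/∂n| = 400 Pa / 695000 m = 5.76×10⁻⁴ Pa/m
Geostrophic balance (pressure-gradient force = Coriolis force):
V_g = (1/(fρ)) |∂P/∂n| = 5.76×10⁻⁴ / (1.43×10⁻⁴ × 1.07) = 3.77 m/s
Converting: 3.77 m/s × 1.944 = 7.33 knots

7.33 knots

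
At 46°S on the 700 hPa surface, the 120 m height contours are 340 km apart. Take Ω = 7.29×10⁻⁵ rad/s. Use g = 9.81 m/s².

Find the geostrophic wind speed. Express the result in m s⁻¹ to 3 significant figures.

33.0 m s⁻¹

Coriolis parameter at 46°S:
f = 2Ω sin φ = 2 × 7.29×10⁻⁵ × sin 46° = 1.05×10⁻⁴ s⁻¹
Height gradient: |∂Z/∂n| = 120 m / 340000 m = 3.53×10⁻⁴
On a pressure surface, geostrophic balance gives V_g = (g/f)|∂Z/∂n|:
V_g = 9.81 × 3.53×10⁻⁴ / 1.05×10⁻⁴ = 33.0 m/s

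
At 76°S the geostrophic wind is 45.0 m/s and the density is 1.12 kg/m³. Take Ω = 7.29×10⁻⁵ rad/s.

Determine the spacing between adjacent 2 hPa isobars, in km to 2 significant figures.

28 km

Coriolis parameter at 76°S:
f = 2Ω sin φ = 2 × 7.29×10⁻⁵ × sin 76° = 1.41×10⁻⁴ s⁻¹
Geostrophic balance rearranged: |∂P/∂n| = f ρ V_g
|∂P/∂n| = 1.41×10⁻⁴ × 1.12 × 45.0 = 7.13×10⁻³ Pa/m
Isobar spacing: Δn = ΔP/|∂P/∂n| = 200 Pa / 7.13×10⁻³ Pa/m = 28050 m ≈ 28 km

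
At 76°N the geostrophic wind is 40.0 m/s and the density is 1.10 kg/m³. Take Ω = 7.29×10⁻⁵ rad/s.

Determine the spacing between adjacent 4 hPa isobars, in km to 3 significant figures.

Coriolis parameter at 76°N:
f = 2Ω sin φ = 2 × 7.29×10⁻⁵ × sin 76° = 1.41×10⁻⁴ s⁻¹
Geostrophic balance rearranged: |∂P/∂n| = f ρ V_g
|∂P/∂n| = 1.41×10⁻⁴ × 1.10 × 40.0 = 6.22×10⁻³ Pa/m
Isobar spacing: Δn = ΔP/|∂P/∂n| = 400 Pa / 6.22×10⁻³ Pa/m = 64261 m ≈ 64.3 km

64.3 km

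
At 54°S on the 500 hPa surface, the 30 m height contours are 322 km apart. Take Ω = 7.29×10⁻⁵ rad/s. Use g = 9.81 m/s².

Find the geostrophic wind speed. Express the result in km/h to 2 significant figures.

28 km/h

Coriolis parameter at 54°S:
f = 2Ω sin φ = 2 × 7.29×10⁻⁵ × sin 54° = 1.18×10⁻⁴ s⁻¹
Height gradient: |∂Z/∂n| = 30 m / 322000 m = 9.32×10⁻⁵
On a pressure surface, geostrophic balance gives V_g = (g/f)|∂Z/∂n|:
V_g = 9.81 × 9.32×10⁻⁵ / 1.18×10⁻⁴ = 7.75 m/s
Converting: 7.75 m/s × 3.6 = 28 km/h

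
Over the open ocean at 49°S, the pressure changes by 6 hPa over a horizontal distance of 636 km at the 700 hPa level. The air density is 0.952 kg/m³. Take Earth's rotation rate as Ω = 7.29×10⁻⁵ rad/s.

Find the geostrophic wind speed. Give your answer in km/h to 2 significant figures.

Coriolis parameter at 49°S:
f = 2Ω sin φ = 2 × 7.29×10⁻⁵ × sin 49° = 1.10×10⁻⁴ s⁻¹
Pressure gradient: |∂P/∂n| = 600 Pa / 636000 m = 9.43×10⁻⁴ Pa/m
Geostrophic balance (pressure-gradient force = Coriolis force):
V_g = (1/(fρ)) |∂P/∂n| = 9.43×10⁻⁴ / (1.10×10⁻⁴ × 0.952) = 9.01 m/s
Converting: 9.01 m/s × 3.6 = 32 km/h

32 km/h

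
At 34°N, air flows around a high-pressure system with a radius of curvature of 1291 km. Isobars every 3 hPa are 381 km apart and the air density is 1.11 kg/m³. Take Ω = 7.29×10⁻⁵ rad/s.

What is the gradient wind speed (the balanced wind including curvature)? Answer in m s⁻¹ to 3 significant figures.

9.57 m s⁻¹

Coriolis parameter at 34°N:
f = 2Ω sin φ = 2 × 7.29×10⁻⁵ × sin 34° = 8.15×10⁻⁵ s⁻¹
Pressure gradient: |∂P/∂n| = 300 Pa / 381000 m = 7.87×10⁻⁴ Pa/m
Geostrophic speed: V_g = |∂P/∂n|/(fρ) = 7.87×10⁻⁴/(8.15×10⁻⁵ × 1.11) = 8.70 m/s
Around a high, pressure-gradient force acts outward with centrifugal, so Coriolis balances both:
fV = (1/ρ)|∂P/∂n| + V²/R  →  V² − fR·V + fR·V_g = 0
With fR = 8.15×10⁻⁵ × 1291×10³ m = 105 m/s:
V = [fR − √((fR)² − 4 fR V_g)]/2 = [105 − √(105² − 4×105×8.7)]/2 = 9.57 m/s
Supergeostrophic (V > V_g = 8.7 m/s), as expected around a high.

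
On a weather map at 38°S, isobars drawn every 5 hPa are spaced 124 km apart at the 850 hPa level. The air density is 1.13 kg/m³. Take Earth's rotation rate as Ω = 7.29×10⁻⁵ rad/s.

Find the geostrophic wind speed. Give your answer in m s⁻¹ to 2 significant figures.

40 m s⁻¹

Coriolis parameter at 38°S:
f = 2Ω sin φ = 2 × 7.29×10⁻⁵ × sin 38° = 8.98×10⁻⁵ s⁻¹
Pressure gradient: |∂P/∂n| = 500 Pa / 124000 m = 4.03×10⁻³ Pa/m
Geostrophic balance (pressure-gradient force = Coriolis force):
V_g = (1/(fρ)) |∂P/∂n| = 4.03×10⁻³ / (8.98×10⁻⁵ × 1.13) = 39.8 m/s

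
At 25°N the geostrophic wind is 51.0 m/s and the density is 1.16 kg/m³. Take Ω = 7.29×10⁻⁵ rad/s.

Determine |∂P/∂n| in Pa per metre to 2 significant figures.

3.6×10⁻³ Pa/m

Coriolis parameter at 25°N:
f = 2Ω sin φ = 2 × 7.29×10⁻⁵ × sin 25° = 6.16×10⁻⁵ s⁻¹
Geostrophic balance rearranged: |∂P/∂n| = f ρ V_g
|∂P/∂n| = 6.16×10⁻⁵ × 1.16 × 51.0 = 3.65×10⁻³ Pa/m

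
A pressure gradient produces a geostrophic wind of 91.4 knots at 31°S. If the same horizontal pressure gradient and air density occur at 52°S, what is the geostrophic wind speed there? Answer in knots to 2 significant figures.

60 knots

With the same pressure gradient and density, V_g ∝ 1/f ∝ 1/sin φ.
V₂ = V₁ · sin φ₁ / sin φ₂ = 91.4 × sin 31° / sin 52°
V₂ = 91.4 × 0.5150/0.7880 = 60 knots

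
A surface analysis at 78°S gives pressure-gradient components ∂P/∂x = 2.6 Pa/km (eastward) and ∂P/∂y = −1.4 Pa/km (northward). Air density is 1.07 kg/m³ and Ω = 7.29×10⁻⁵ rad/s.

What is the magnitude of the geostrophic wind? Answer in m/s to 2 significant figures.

19 m/s

Coriolis parameter at 78°S:
f = 2Ω sin φ = 2 × 7.29×10⁻⁵ × sin 78° = 1.43×10⁻⁴ s⁻¹
In the Southern Hemisphere f is negative: f = −1.43×10⁻⁴ s⁻¹.
Component geostrophic relations (x east, y north):
u_g = −(1/(fρ)) ∂P/∂y,  v_g = (1/(fρ)) ∂P/∂x
u_g = −(−1.4×10⁻³)/(−1.43×10⁻⁴ × 1.07) = −9.17 m/s;  v_g = (2.6×10⁻³)/(−1.43×10⁻⁴ × 1.07) = −17.0 m/s
|V_g| = √(u_g² + v_g²) = 19.4 m/s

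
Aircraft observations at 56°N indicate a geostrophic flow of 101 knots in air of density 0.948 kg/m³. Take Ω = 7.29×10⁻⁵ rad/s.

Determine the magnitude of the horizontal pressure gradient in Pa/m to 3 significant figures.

5.95×10⁻³ Pa/m

Coriolis parameter at 56°N:
f = 2Ω sin φ = 2 × 7.29×10⁻⁵ × sin 56° = 1.21×10⁻⁴ s⁻¹
Wind speed in SI: 101 knots = 52.0 m/s
Geostrophic balance rearranged: |∂P/∂n| = f ρ V_g
|∂P/∂n| = 1.21×10⁻⁴ × 0.948 × 52.0 = 5.95×10⁻³ Pa/m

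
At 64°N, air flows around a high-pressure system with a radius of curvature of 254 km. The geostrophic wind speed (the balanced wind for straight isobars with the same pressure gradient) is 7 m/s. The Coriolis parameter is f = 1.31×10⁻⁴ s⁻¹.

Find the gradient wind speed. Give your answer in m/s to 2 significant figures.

10 m/s

Around a high, pressure-gradient force acts outward with centrifugal, so Coriolis balances both:
fV = (1/ρ)|∂P/∂n| + V²/R  →  V² − fR·V + fR·V_g = 0
With fR = 1.31×10⁻⁴ × 254×10³ m = 33.3 m/s:
V = [fR − √((fR)² − 4 fR V_g)]/2 = [33.3 − √(33.3² − 4×33.3×7)]/2 = 10 m/s
Supergeostrophic (V > V_g = 7 m/s), as expected around a high.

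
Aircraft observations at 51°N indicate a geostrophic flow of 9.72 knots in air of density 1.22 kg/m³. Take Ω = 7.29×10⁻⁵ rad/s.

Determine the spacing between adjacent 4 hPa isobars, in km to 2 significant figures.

Coriolis parameter at 51°N:
f = 2Ω sin φ = 2 × 7.29×10⁻⁵ × sin 51° = 1.13×10⁻⁴ s⁻¹
Wind speed in SI: 9.72 knots = 5.00 m/s
Geostrophic balance rearranged: |∂P/∂n| = f ρ V_g
|∂P/∂n| = 1.13×10⁻⁴ × 1.22 × 5.00 = 6.91×10⁻⁴ Pa/m
Isobar spacing: Δn = ΔP/|∂P/∂n| = 400 Pa / 6.91×10⁻⁴ Pa/m = 578676 m ≈ 580 km

580 km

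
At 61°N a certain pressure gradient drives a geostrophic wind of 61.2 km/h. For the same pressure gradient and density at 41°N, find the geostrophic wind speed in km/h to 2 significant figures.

82 km/h

With the same pressure gradient and density, V_g ∝ 1/f ∝ 1/sin φ.
V₂ = V₁ · sin φ₁ / sin φ₂ = 61.2 × sin 61° / sin 41°
V₂ = 61.2 × 0.8746/0.6561 = 82 km/h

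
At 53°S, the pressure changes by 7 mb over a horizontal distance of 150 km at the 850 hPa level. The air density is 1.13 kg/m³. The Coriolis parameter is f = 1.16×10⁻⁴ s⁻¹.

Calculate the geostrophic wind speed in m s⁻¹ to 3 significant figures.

Pressure gradient: |∂P/∂n| = 700 Pa / 150000 m = 4.67×10⁻³ Pa/m
Geostrophic balance (pressure-gradient force = Coriolis force):
V_g = (1/(fρ)) |∂P/∂n| = 4.67×10⁻³ / (1.16×10⁻⁴ × 1.13) = 35.6 m/s

35.6 m s⁻¹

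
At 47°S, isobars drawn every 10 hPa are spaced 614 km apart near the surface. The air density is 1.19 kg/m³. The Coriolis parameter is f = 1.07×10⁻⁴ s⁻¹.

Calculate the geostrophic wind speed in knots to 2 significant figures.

25 knots

Pressure gradient: |∂P/∂n| = 1000 Pa / 614000 m = 1.63×10⁻³ Pa/m
Geostrophic balance (pressure-gradient force = Coriolis force):
V_g = (1/(fρ)) |∂P/∂n| = 1.63×10⁻³ / (1.07×10⁻⁴ × 1.19) = 12.8 m/s
Converting: 12.8 m/s × 1.944 = 25 knots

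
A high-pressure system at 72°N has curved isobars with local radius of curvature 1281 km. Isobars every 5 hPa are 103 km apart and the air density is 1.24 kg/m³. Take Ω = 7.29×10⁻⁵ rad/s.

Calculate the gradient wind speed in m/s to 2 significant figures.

Coriolis parameter at 72°N:
f = 2Ω sin φ = 2 × 7.29×10⁻⁵ × sin 72° = 1.39×10⁻⁴ s⁻¹
Pressure gradient: |∂P/∂n| = 500 Pa / 103000 m = 4.85×10⁻³ Pa/m
Geostrophic speed: V_g = |∂P/∂n|/(fρ) = 4.85×10⁻³/(1.39×10⁻⁴ × 1.24) = 28.2 m/s
Around a high, pressure-gradient force acts outward with centrifugal, so Coriolis balances both:
fV = (1/ρ)|∂P/∂n| + V²/R  →  V² − fR·V + fR·V_g = 0
With fR = 1.39×10⁻⁴ × 1281×10³ m = 178 m/s:
V = [fR − √((fR)² − 4 fR V_g)]/2 = [178 − √(178² − 4×178×28.2)]/2 = 35.2 m/s
Supergeostrophic (V > V_g = 28.2 m/s), as expected around a high.

35 m/s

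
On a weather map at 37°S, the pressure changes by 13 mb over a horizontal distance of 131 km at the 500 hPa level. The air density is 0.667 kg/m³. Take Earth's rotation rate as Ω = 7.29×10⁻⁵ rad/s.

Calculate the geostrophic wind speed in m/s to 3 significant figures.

Coriolis parameter at 37°S:
f = 2Ω sin φ = 2 × 7.29×10⁻⁵ × sin 37° = 8.77×10⁻⁵ s⁻¹
Pressure gradient: |∂P/∂n| = 1300 Pa / 131000 m = 9.92×10⁻³ Pa/m
Geostrophic balance (pressure-gradient force = Coriolis force):
V_g = (1/(fρ)) |∂P/∂n| = 9.92×10⁻³ / (8.77×10⁻⁵ × 0.667) = 170 m/s

170 m/s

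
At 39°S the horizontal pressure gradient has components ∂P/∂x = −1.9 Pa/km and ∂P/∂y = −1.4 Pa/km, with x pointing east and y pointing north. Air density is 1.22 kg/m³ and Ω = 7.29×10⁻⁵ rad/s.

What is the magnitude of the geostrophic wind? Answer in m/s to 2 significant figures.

21 m/s

Coriolis parameter at 39°S:
f = 2Ω sin φ = 2 × 7.29×10⁻⁵ × sin 39° = 9.18×10⁻⁵ s⁻¹
In the Southern Hemisphere f is negative: f = −9.18×10⁻⁵ s⁻¹.
Component geostrophic relations (x east, y north):
u_g = −(1/(fρ)) ∂P/∂y,  v_g = (1/(fρ)) ∂P/∂x
u_g = −(−1.4×10⁻³)/(−9.18×10⁻⁵ × 1.22) = −12.5 m/s;  v_g = (−1.9×10⁻³)/(−9.18×10⁻⁵ × 1.22) = 17.0 m/s
|V_g| = √(u_g² + v_g²) = 21.1 m/s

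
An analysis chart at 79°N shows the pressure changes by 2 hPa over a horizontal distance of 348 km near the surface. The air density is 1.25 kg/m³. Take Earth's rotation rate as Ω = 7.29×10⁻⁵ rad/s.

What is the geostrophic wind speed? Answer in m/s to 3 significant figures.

3.21 m/s

Coriolis parameter at 79°N:
f = 2Ω sin φ = 2 × 7.29×10⁻⁵ × sin 79° = 1.43×10⁻⁴ s⁻¹
Pressure gradient: |∂P/∂n| = 200 Pa / 348000 m = 5.75×10⁻⁴ Pa/m
Geostrophic balance (pressure-gradient force = Coriolis force):
V_g = (1/(fρ)) |∂P/∂n| = 5.75×10⁻⁴ / (1.43×10⁻⁴ × 1.25) = 3.21 m/s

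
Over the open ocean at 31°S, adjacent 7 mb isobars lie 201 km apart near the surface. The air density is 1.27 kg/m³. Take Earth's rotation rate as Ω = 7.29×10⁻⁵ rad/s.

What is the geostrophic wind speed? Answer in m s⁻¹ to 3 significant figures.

Coriolis parameter at 31°S:
f = 2Ω sin φ = 2 × 7.29×10⁻⁵ × sin 31° = 7.51×10⁻⁵ s⁻¹
Pressure gradient: |∂P/∂n| = 700 Pa / 201000 m = 3.48×10⁻³ Pa/m
Geostrophic balance (pressure-gradient force = Coriolis force):
V_g = (1/(fρ)) |∂P/∂n| = 3.48×10⁻³ / (7.51×10⁻⁵ × 1.27) = 36.5 m/s

36.5 m s⁻¹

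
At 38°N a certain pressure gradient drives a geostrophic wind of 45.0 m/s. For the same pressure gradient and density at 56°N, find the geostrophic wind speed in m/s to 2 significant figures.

33 m/s

With the same pressure gradient and density, V_g ∝ 1/f ∝ 1/sin φ.
V₂ = V₁ · sin φ₁ / sin φ₂ = 45.0 × sin 38° / sin 56°
V₂ = 45.0 × 0.6157/0.8290 = 33 m/s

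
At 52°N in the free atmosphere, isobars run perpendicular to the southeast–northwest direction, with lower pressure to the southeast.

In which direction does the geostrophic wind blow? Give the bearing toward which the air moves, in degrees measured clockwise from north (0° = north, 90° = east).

The pressure-gradient force points toward the southeast (bearing 135°).
Geostrophic balance: in the Northern Hemisphere the Coriolis force deflects motion to the right, so the geostrophic wind blows 90° to the right of the pressure-gradient force (low pressure on the left).
Rotating 135° by 90° clockwise gives 225° — the wind blows toward the southwest.

225°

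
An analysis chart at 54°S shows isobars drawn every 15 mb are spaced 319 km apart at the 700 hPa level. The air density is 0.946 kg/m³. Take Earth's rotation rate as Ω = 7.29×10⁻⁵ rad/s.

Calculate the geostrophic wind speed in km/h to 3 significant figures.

Coriolis parameter at 54°S:
f = 2Ω sin φ = 2 × 7.29×10⁻⁵ × sin 54° = 1.18×10⁻⁴ s⁻¹
Pressure gradient: |∂P/∂n| = 1500 Pa / 319000 m = 4.70×10⁻³ Pa/m
Geostrophic balance (pressure-gradient force = Coriolis force):
V_g = (1/(fρ)) |∂P/∂n| = 4.70×10⁻³ / (1.18×10⁻⁴ × 0.946) = 42.1 m/s
Converting: 42.1 m/s × 3.6 = 152 km/h

152 km/h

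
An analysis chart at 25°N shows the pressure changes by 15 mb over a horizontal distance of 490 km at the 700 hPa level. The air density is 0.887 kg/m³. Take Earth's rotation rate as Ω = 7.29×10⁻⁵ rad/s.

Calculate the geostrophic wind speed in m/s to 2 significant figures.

Coriolis parameter at 25°N:
f = 2Ω sin φ = 2 × 7.29×10⁻⁵ × sin 25° = 6.16×10⁻⁵ s⁻¹
Pressure gradient: |∂P/∂n| = 1500 Pa / 490000 m = 3.06×10⁻³ Pa/m
Geostrophic balance (pressure-gradient force = Coriolis force):
V_g = (1/(fρ)) |∂P/∂n| = 3.06×10⁻³ / (6.16×10⁻⁵ × 0.887) = 56.0 m/s

56 m/s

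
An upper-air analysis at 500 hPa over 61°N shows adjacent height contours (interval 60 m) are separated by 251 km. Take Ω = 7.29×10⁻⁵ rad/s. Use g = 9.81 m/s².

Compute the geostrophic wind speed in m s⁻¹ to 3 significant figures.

Coriolis parameter at 61°N:
f = 2Ω sin φ = 2 × 7.29×10⁻⁵ × sin 61° = 1.28×10⁻⁴ s⁻¹
Height gradient: |∂Z/∂n| = 60 m / 251000 m = 2.39×10⁻⁴
On a pressure surface, geostrophic balance gives V_g = (g/f)|∂Z/∂n|:
V_g = 9.81 × 2.39×10⁻⁴ / 1.28×10⁻⁴ = 18.4 m/s

18.4 m s⁻¹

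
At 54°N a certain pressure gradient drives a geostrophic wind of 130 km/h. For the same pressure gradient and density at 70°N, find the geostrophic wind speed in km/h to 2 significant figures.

With the same pressure gradient and density, V_g ∝ 1/f ∝ 1/sin φ.
V₂ = V₁ · sin φ₁ / sin φ₂ = 130 × sin 54° / sin 70°
V₂ = 130 × 0.8090/0.9397 = 110 km/h

110 km/h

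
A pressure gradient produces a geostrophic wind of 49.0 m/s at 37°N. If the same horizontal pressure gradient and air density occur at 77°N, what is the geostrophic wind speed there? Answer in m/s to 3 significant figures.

30.3 m/s

With the same pressure gradient and density, V_g ∝ 1/f ∝ 1/sin φ.
V₂ = V₁ · sin φ₁ / sin φ₂ = 49.0 × sin 37° / sin 77°
V₂ = 49.0 × 0.6018/0.9744 = 30.3 m/s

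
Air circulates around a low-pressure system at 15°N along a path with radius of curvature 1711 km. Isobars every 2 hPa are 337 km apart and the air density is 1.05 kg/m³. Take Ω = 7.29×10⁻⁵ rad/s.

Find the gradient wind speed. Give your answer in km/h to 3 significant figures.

45.2 km/h

Coriolis parameter at 15°N:
f = 2Ω sin φ = 2 × 7.29×10⁻⁵ × sin 15° = 3.77×10⁻⁵ s⁻¹
Pressure gradient: |∂P/∂n| = 200 Pa / 337000 m = 5.93×10⁻⁴ Pa/m
Geostrophic speed: V_g = |∂P/∂n|/(fρ) = 5.93×10⁻⁴/(3.77×10⁻⁵ × 1.05) = 15.0 m/s
Around a low, centrifugal force acts outward with Coriolis, so pressure-gradient force balances both:
(1/ρ)|∂P/∂n| = fV + V²/R  →  V² + fR·V − fR·V_g = 0
With fR = 3.77×10⁻⁵ × 1711×10³ m = 64.6 m/s:
V = [−fR + √((fR)² + 4 fR V_g)]/2 = [−64.6 + √(64.6² + 4×64.6×15)]/2 = 12.5 m/s
Subgeostrophic (V < V_g = 15 m/s), as expected around a low.
Converting: 12.5 m/s × 3.6 = 45.2 km/h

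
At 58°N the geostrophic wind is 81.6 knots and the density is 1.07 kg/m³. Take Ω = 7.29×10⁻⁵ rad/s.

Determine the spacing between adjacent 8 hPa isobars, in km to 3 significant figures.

144 km

Coriolis parameter at 58°N:
f = 2Ω sin φ = 2 × 7.29×10⁻⁵ × sin 58° = 1.24×10⁻⁴ s⁻¹
Wind speed in SI: 81.6 knots = 42.0 m/s
Geostrophic balance rearranged: |∂P/∂n| = f ρ V_g
|∂P/∂n| = 1.24×10⁻⁴ × 1.07 × 42.0 = 5.55×10⁻³ Pa/m
Isobar spacing: Δn = ΔP/|∂P/∂n| = 800 Pa / 5.55×10⁻³ Pa/m = 144046 m ≈ 144 km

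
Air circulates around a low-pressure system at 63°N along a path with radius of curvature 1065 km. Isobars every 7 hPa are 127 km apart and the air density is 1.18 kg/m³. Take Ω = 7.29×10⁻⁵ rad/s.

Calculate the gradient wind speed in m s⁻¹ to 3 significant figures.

29.6 m s⁻¹

Coriolis parameter at 63°N:
f = 2Ω sin φ = 2 × 7.29×10⁻⁵ × sin 63° = 1.30×10⁻⁴ s⁻¹
Pressure gradient: |∂P/∂n| = 700 Pa / 127000 m = 5.51×10⁻³ Pa/m
Geostrophic speed: V_g = |∂P/∂n|/(fρ) = 5.51×10⁻³/(1.30×10⁻⁴ × 1.18) = 36.0 m/s
Around a low, centrifugal force acts outward with Coriolis, so pressure-gradient force balances both:
(1/ρ)|∂P/∂n| = fV + V²/R  →  V² + fR·V − fR·V_g = 0
With fR = 1.30×10⁻⁴ × 1065×10³ m = 138 m/s:
V = [−fR + √((fR)² + 4 fR V_g)]/2 = [−138 + √(138² + 4×138×36)]/2 = 29.6 m/s
Subgeostrophic (V < V_g = 36 m/s), as expected around a low.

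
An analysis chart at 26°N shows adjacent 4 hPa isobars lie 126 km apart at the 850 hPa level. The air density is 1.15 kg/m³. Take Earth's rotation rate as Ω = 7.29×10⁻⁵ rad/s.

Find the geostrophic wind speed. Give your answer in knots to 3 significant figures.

Coriolis parameter at 26°N:
f = 2Ω sin φ = 2 × 7.29×10⁻⁵ × sin 26° = 6.39×10⁻⁵ s⁻¹
Pressure gradient: |∂P/∂n| = 400 Pa / 126000 m = 3.17×10⁻³ Pa/m
Geostrophic balance (pressure-gradient force = Coriolis force):
V_g = (1/(fρ)) |∂P/∂n| = 3.17×10⁻³ / (6.39×10⁻⁵ × 1.15) = 43.2 m/s
Converting: 43.2 m/s × 1.944 = 84.0 knots

84.0 knots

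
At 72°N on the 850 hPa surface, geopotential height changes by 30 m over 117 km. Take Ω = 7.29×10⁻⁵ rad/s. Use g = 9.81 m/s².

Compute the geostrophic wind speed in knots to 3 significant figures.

35.3 knots

Coriolis parameter at 72°N:
f = 2Ω sin φ = 2 × 7.29×10⁻⁵ × sin 72° = 1.39×10⁻⁴ s⁻¹
Height gradient: |∂Z/∂n| = 30 m / 117000 m = 2.56×10⁻⁴
On a pressure surface, geostrophic balance gives V_g = (g/f)|∂Z/∂n|:
V_g = 9.81 × 2.56×10⁻⁴ / 1.39×10⁻⁴ = 18.1 m/s
Converting: 18.1 m/s × 1.944 = 35.3 knots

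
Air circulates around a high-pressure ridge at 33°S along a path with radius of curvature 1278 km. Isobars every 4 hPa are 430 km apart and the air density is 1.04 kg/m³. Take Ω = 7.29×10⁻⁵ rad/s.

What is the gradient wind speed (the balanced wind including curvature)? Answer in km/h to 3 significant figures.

46.5 km/h

Coriolis parameter at 33°S:
f = 2Ω sin φ = 2 × 7.29×10⁻⁵ × sin 33° = 7.94×10⁻⁵ s⁻¹
Pressure gradient: |∂P/∂n| = 400 Pa / 430000 m = 9.30×10⁻⁴ Pa/m
Geostrophic speed: V_g = |∂P/∂n|/(fρ) = 9.30×10⁻⁴/(7.94×10⁻⁵ × 1.04) = 11.3 m/s
Around a high, pressure-gradient force acts outward with centrifugal, so Coriolis balances both:
fV = (1/ρ)|∂P/∂n| + V²/R  →  V² − fR·V + fR·V_g = 0
With fR = 7.94×10⁻⁵ × 1278×10³ m = 101 m/s:
V = [fR − √((fR)² − 4 fR V_g)]/2 = [101 − √(101² − 4×101×11.3)]/2 = 12.9 m/s
Supergeostrophic (V > V_g = 11.3 m/s), as expected around a high.
Converting: 12.9 m/s × 3.6 = 46.5 km/h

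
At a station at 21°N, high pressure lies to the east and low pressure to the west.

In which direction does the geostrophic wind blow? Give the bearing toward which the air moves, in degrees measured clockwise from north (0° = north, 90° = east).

000°

The pressure-gradient force points toward the west (bearing 270°).
Geostrophic balance: in the Northern Hemisphere the Coriolis force deflects motion to the right, so the geostrophic wind blows 90° to the right of the pressure-gradient force (low pressure on the left).
Rotating 270° by 90° clockwise gives 000° — the wind blows toward the north.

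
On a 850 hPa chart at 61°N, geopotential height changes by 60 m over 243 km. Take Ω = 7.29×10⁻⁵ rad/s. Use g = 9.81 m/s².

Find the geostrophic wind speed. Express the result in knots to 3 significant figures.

Coriolis parameter at 61°N:
f = 2Ω sin φ = 2 × 7.29×10⁻⁵ × sin 61° = 1.28×10⁻⁴ s⁻¹
Height gradient: |∂Z/∂n| = 60 m / 243000 m = 2.47×10⁻⁴
On a pressure surface, geostrophic balance gives V_g = (g/f)|∂Z/∂n|:
V_g = 9.81 × 2.47×10⁻⁴ / 1.28×10⁻⁴ = 19.0 m/s
Converting: 19.0 m/s × 1.944 = 36.9 knots

36.9 knots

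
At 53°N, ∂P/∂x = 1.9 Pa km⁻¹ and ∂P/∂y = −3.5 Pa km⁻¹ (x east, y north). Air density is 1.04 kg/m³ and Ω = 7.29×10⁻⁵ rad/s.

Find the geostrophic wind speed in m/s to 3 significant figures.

Coriolis parameter at 53°N:
f = 2Ω sin φ = 2 × 7.29×10⁻⁵ × sin 53° = 1.16×10⁻⁴ s⁻¹
Component geostrophic relations (x east, y north):
u_g = −(1/(fρ)) ∂P/∂y,  v_g = (1/(fρ)) ∂P/∂x
u_g = −(−3.5×10⁻³)/(1.16×10⁻⁴ × 1.04) = 28.9 m/s;  v_g = (1.9×10⁻³)/(1.16×10⁻⁴ × 1.04) = 15.7 m/s
|V_g| = √(u_g² + v_g²) = 32.9 m/s

32.9 m/s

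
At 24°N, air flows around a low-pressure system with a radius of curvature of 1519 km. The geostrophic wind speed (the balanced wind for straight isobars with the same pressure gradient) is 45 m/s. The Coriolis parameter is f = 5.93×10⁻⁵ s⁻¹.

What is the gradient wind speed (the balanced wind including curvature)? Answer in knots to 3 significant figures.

Around a low, centrifugal force acts outward with Coriolis, so pressure-gradient force balances both:
(1/ρ)|∂P/∂n| = fV + V²/R  →  V² + fR·V − fR·V_g = 0
With fR = 5.93×10⁻⁵ × 1519×10³ m = 90.1 m/s:
V = [−fR + √((fR)² + 4 fR V_g)]/2 = [−90.1 + √(90.1² + 4×90.1×45)]/2 = 32.9 m/s
Subgeostrophic (V < V_g = 45 m/s), as expected around a low.
Converting: 32.9 m/s × 1.944 = 64.0 knots

64.0 knots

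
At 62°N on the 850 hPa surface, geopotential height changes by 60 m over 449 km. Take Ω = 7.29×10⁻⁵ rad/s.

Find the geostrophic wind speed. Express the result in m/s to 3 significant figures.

Coriolis parameter at 62°N:
f = 2Ω sin φ = 2 × 7.29×10⁻⁵ × sin 62° = 1.29×10⁻⁴ s⁻¹
Height gradient: |∂Z/∂n| = 60 m / 449000 m = 1.34×10⁻⁴
On a pressure surface, geostrophic balance gives V_g = (g/f)|∂Z/∂n|:
V_g = 9.81 × 1.34×10⁻⁴ / 1.29×10⁻⁴ = 10.2 m/s

10.2 m/s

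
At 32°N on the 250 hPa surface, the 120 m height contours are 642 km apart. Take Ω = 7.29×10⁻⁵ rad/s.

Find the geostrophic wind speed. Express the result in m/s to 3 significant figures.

23.7 m/s

Coriolis parameter at 32°N:
f = 2Ω sin φ = 2 × 7.29×10⁻⁵ × sin 32° = 7.73×10⁻⁵ s⁻¹
Height gradient: |∂Z/∂n| = 120 m / 642000 m = 1.87×10⁻⁴
On a pressure surface, geostrophic balance gives V_g = (g/f)|∂Z/∂n|:
V_g = 9.81 × 1.87×10⁻⁴ / 7.73×10⁻⁵ = 23.7 m/s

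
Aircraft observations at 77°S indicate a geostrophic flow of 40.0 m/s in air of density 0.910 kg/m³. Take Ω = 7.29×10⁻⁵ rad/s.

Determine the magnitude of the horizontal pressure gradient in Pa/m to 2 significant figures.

Coriolis parameter at 77°S:
f = 2Ω sin φ = 2 × 7.29×10⁻⁵ × sin 77° = 1.42×10⁻⁴ s⁻¹
Geostrophic balance rearranged: |∂P/∂n| = f ρ V_g
|∂P/∂n| = 1.42×10⁻⁴ × 0.910 × 40.0 = 5.17×10⁻³ Pa/m

5.2×10⁻³ Pa/m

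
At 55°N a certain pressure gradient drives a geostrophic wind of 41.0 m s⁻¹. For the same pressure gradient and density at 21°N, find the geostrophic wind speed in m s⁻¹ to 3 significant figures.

With the same pressure gradient and density, V_g ∝ 1/f ∝ 1/sin φ.
V₂ = V₁ · sin φ₁ / sin φ₂ = 41.0 × sin 55° / sin 21°
V₂ = 41.0 × 0.8192/0.3584 = 93.7 m s⁻¹

93.7 m s⁻¹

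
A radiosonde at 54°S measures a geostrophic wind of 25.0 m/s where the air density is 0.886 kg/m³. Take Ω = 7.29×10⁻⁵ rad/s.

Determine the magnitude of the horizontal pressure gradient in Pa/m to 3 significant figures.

2.61×10⁻³ Pa/m

Coriolis parameter at 54°S:
f = 2Ω sin φ = 2 × 7.29×10⁻⁵ × sin 54° = 1.18×10⁻⁴ s⁻¹
Geostrophic balance rearranged: |∂P/∂n| = f ρ V_g
|∂P/∂n| = 1.18×10⁻⁴ × 0.886 × 25.0 = 2.61×10⁻³ Pa/m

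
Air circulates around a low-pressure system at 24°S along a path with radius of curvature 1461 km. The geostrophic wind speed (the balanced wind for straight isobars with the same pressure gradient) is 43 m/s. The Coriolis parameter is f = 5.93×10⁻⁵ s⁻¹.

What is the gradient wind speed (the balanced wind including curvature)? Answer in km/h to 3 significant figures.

113 km/h

Around a low, centrifugal force acts outward with Coriolis, so pressure-gradient force balances both:
(1/ρ)|∂P/∂n| = fV + V²/R  →  V² + fR·V − fR·V_g = 0
With fR = 5.93×10⁻⁵ × 1461×10³ m = 86.6 m/s:
V = [−fR + √((fR)² + 4 fR V_g)]/2 = [−86.6 + √(86.6² + 4×86.6×43)]/2 = 31.5 m/s
Subgeostrophic (V < V_g = 43 m/s), as expected around a low.
Converting: 31.5 m/s × 3.6 = 113 km/h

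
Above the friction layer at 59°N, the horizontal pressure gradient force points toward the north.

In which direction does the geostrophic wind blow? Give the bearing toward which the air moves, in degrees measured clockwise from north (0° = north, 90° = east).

090°

The pressure-gradient force points toward the north (bearing 000°).
Geostrophic balance: in the Northern Hemisphere the Coriolis force deflects motion to the right, so the geostrophic wind blows 90° to the right of the pressure-gradient force (low pressure on the left).
Rotating 000° by 90° clockwise gives 090° — the wind blows toward the east.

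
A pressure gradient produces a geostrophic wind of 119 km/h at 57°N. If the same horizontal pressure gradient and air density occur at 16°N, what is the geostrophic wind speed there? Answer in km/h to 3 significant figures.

With the same pressure gradient and density, V_g ∝ 1/f ∝ 1/sin φ.
V₂ = V₁ · sin φ₁ / sin φ₂ = 119 × sin 57° / sin 16°
V₂ = 119 × 0.8387/0.2756 = 362 km/h

362 km/h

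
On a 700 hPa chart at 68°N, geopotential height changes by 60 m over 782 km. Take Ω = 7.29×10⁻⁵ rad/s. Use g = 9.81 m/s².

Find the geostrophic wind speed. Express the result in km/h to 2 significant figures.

Coriolis parameter at 68°N:
f = 2Ω sin φ = 2 × 7.29×10⁻⁵ × sin 68° = 1.35×10⁻⁴ s⁻¹
Height gradient: |∂Z/∂n| = 60 m / 782000 m = 7.67×10⁻⁵
On a pressure surface, geostrophic balance gives V_g = (g/f)|∂Z/∂n|:
V_g = 9.81 × 7.67×10⁻⁵ / 1.35×10⁻⁴ = 5.57 m/s
Converting: 5.57 m/s × 3.6 = 20 km/h

20 km/h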